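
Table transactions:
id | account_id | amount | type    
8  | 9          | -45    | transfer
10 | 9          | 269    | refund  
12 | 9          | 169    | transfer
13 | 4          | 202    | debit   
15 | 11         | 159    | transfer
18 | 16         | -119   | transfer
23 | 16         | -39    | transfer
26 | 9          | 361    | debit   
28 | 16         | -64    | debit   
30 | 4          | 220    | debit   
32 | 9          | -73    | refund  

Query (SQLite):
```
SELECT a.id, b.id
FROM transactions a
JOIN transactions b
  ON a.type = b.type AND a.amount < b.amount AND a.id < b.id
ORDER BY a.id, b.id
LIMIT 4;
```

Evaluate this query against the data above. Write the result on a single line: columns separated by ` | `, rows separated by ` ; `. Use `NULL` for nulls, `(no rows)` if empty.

Pairs (a,b) with same type, a.amount < b.amount, a.id < b.id.
type groups: debit:{13,26,28,30} refund:{10,32} transfer:{8,12,15,18,23}
Ordered by (a.id, b.id); first 4.

8 | 12 ; 8 | 15 ; 8 | 23 ; 13 | 26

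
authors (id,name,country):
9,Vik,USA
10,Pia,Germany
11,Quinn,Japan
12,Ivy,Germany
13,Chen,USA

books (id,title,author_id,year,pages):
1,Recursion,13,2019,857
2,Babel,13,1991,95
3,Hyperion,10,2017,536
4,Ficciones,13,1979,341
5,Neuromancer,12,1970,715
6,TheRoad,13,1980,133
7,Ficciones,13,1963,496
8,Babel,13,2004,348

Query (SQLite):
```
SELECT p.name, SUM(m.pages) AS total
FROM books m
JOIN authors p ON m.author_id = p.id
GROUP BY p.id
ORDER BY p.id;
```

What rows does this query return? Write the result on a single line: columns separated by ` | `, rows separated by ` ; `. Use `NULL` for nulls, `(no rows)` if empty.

Pia | 536 ; Ivy | 715 ; Chen | 2270

Join each books row to its authors via author_id.
Group joined rows by authors.id; compute SUM(m.pages) per group.
  10: ids {3} → SUM(m.pages)=536
  12: ids {5} → SUM(m.pages)=715
  13: ids {1, 2, 4, 6, 7, 8} → SUM(m.pages)=2270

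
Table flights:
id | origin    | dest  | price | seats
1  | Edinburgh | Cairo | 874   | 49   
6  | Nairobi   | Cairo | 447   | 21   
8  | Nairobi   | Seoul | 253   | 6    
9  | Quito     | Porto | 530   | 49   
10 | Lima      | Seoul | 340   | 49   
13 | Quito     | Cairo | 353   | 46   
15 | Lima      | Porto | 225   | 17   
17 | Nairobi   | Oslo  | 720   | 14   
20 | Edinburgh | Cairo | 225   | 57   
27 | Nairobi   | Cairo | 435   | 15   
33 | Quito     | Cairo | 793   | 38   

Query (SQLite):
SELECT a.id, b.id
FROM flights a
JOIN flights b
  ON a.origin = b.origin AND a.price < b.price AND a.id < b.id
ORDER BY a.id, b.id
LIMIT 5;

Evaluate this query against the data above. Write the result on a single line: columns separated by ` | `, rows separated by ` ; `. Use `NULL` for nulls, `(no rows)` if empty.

6 | 17 ; 8 | 17 ; 8 | 27 ; 9 | 33 ; 13 | 33

Pairs (a,b) with same origin, a.price < b.price, a.id < b.id.
origin groups: Edinburgh:{1,20} Lima:{10,15} Nairobi:{6,8,17,27} Quito:{9,13,33}
Ordered by (a.id, b.id); first 5.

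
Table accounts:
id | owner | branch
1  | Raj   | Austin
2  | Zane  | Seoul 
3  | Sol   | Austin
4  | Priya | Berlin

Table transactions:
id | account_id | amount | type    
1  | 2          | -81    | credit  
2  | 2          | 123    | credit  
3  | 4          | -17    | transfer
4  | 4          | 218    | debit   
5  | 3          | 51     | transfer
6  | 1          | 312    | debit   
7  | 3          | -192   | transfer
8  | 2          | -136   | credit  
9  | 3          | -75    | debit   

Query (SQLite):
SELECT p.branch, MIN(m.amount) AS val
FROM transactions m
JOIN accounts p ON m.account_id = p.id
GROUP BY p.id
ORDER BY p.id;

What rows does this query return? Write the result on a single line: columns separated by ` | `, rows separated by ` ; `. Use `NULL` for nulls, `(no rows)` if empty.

Austin | 312 ; Seoul | -136 ; Austin | -192 ; Berlin | -17

Join each transactions row to its accounts via account_id.
Group joined rows by accounts.id; compute MIN(m.amount) per group.
  1: ids {6} → MIN(m.amount)=312
  2: ids {1, 2, 8} → MIN(m.amount)=-136
  3: ids {5, 7, 9} → MIN(m.amount)=-192
  4: ids {3, 4} → MIN(m.amount)=-17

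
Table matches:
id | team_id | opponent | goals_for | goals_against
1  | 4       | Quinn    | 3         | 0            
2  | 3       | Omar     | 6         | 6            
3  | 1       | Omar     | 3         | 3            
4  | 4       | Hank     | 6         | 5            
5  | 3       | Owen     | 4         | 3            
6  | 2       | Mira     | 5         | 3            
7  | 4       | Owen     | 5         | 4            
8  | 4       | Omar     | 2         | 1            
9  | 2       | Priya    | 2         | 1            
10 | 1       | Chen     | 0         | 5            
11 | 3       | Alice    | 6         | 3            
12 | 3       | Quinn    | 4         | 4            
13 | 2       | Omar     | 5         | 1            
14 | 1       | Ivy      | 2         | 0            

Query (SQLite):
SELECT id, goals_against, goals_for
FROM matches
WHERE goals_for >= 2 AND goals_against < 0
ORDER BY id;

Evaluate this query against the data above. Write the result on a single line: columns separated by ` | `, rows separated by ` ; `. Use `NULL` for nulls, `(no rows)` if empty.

(no rows)

goals_for >= 2: ids {1, 2, 3, 4, 5, 6, 7, 8, 9, 11, 12, 13, 14}
goals_against < 0: ids { }
Combine with AND.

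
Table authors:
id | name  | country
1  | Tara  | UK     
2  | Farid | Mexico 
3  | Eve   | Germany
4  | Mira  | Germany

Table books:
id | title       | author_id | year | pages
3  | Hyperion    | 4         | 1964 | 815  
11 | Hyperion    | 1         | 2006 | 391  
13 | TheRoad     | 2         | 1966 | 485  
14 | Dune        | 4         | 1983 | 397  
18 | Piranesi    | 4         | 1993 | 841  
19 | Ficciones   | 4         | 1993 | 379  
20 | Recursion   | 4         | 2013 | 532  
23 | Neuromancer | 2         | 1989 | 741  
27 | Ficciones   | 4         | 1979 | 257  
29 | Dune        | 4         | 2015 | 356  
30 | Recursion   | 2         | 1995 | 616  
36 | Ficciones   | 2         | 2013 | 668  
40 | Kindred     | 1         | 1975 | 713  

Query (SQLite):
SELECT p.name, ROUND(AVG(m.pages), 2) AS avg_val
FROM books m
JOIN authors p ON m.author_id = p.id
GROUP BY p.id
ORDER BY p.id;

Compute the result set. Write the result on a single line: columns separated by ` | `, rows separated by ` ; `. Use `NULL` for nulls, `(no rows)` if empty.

Tara | 552 ; Farid | 627.5 ; Mira | 511

Join each books row to its authors via author_id.
Group joined rows by authors.id; compute ROUND(AVG(m.pages), 2) per group.
  1: ids {11, 40} → ROUND(AVG(m.pages), 2)=552
  2: ids {13, 23, 30, 36} → ROUND(AVG(m.pages), 2)=627.5
  4: ids {3, 14, 18, 19, 20, 27, 29} → ROUND(AVG(m.pages), 2)=511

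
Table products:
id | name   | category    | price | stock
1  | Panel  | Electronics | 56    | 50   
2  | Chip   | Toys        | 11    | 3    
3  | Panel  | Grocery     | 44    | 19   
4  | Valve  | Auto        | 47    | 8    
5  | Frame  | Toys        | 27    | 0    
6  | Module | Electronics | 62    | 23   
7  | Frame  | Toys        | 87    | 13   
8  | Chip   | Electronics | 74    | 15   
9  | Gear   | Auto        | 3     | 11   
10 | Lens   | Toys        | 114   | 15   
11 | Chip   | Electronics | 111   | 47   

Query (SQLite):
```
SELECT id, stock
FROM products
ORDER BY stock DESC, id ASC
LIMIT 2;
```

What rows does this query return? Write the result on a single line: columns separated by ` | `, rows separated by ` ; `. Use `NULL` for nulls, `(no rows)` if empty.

Sort by stock desc, tiebreak id asc: (50, id=1), (47, id=11), (23, id=6), (19, id=3), (15, id=8) …. Take first 2.

1 | 50 ; 11 | 47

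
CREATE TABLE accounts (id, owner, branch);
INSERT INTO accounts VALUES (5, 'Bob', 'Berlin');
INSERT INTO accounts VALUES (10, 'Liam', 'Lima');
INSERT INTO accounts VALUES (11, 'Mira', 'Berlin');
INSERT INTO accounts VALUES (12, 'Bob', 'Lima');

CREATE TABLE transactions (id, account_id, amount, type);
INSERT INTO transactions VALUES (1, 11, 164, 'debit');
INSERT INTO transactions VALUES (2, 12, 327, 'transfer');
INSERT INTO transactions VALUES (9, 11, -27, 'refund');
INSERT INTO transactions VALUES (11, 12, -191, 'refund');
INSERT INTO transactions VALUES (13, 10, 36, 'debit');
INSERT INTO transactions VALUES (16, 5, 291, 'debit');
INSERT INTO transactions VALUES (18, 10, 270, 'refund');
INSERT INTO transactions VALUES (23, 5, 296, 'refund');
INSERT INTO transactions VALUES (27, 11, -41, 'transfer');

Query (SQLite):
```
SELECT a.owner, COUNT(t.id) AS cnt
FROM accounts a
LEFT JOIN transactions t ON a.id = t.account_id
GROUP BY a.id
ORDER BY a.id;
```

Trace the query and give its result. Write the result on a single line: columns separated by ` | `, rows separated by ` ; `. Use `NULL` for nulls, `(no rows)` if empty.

Bob | 2 ; Liam | 2 ; Mira | 3 ; Bob | 2

LEFT JOIN keeps every accounts row; unmatched ones get NULL for transactions columns.
Group by accounts.id and compute COUNT(t.id). COUNT(col) of an all-NULL group is 0.
  5: ids {16, 23} → COUNT(t.id)=2
  10: ids {13, 18} → COUNT(t.id)=2
  11: ids {1, 9, 27} → COUNT(t.id)=3
  12: ids {2, 11} → COUNT(t.id)=2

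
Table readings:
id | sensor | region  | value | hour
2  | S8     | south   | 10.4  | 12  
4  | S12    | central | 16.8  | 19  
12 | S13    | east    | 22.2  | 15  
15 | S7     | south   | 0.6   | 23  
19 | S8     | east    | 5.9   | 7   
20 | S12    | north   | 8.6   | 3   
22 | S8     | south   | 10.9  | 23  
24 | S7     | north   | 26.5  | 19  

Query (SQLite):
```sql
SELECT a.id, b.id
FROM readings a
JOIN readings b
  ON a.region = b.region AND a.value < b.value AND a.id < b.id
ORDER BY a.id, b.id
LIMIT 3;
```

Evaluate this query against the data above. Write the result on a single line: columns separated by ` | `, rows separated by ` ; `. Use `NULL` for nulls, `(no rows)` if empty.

2 | 22 ; 15 | 22 ; 20 | 24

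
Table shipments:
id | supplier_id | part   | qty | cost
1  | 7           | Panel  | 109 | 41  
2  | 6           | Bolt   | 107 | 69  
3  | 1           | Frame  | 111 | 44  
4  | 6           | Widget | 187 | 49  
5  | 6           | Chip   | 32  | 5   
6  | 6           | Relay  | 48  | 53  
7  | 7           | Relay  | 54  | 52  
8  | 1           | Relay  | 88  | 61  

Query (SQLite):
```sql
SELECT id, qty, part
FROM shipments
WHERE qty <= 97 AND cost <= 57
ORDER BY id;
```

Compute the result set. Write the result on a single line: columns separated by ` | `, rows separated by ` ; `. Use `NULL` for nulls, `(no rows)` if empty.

5 | 32 | Chip ; 6 | 48 | Relay ; 7 | 54 | Relay

qty <= 97: ids {5, 6, 7, 8}
cost <= 57: ids {1, 3, 4, 5, 6, 7}
Combine with AND.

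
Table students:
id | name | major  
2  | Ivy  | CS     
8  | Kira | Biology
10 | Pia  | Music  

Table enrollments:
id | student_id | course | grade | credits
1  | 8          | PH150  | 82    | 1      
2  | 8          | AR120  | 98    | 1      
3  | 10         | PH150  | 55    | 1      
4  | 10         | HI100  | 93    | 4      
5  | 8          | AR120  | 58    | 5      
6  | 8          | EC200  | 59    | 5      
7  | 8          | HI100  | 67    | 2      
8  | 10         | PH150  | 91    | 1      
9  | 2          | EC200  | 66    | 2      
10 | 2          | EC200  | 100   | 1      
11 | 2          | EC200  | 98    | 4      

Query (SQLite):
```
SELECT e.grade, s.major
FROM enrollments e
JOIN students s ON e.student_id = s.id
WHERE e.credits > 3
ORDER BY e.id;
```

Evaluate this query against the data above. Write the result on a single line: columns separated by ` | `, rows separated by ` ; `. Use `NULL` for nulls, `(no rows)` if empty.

Each enrollments row matches the students row where student_id = students.id.
Then keep rows with e.credits > 3.

93 | Music ; 58 | Biology ; 59 | Biology ; 98 | CS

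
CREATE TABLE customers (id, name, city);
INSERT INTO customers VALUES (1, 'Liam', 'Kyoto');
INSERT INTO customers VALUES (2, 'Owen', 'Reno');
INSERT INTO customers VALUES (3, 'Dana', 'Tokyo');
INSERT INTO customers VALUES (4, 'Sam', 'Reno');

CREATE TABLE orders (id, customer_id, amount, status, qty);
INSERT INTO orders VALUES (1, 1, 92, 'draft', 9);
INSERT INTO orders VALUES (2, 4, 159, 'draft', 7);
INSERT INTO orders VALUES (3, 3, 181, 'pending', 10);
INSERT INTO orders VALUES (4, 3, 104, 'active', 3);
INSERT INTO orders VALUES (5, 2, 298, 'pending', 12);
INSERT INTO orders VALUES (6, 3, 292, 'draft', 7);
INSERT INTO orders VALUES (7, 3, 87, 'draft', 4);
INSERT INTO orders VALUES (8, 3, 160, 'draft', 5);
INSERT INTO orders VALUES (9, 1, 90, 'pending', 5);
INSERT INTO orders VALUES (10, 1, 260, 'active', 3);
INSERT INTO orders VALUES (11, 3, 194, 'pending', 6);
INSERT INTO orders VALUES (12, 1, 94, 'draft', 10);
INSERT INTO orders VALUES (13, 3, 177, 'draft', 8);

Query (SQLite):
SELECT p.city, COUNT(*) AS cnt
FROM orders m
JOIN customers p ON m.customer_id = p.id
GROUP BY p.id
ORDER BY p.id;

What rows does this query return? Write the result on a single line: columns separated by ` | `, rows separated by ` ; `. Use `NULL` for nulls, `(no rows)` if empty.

Kyoto | 4 ; Reno | 1 ; Tokyo | 7 ; Reno | 1

Join each orders row to its customers via customer_id.
Group joined rows by customers.id; compute COUNT(*) per group.
  1: ids {1, 9, 10, 12} → COUNT(*)=4
  2: ids {5} → COUNT(*)=1
  3: ids {3, 4, 6, 7, 8, 11, 13} → COUNT(*)=7
  4: ids {2} → COUNT(*)=1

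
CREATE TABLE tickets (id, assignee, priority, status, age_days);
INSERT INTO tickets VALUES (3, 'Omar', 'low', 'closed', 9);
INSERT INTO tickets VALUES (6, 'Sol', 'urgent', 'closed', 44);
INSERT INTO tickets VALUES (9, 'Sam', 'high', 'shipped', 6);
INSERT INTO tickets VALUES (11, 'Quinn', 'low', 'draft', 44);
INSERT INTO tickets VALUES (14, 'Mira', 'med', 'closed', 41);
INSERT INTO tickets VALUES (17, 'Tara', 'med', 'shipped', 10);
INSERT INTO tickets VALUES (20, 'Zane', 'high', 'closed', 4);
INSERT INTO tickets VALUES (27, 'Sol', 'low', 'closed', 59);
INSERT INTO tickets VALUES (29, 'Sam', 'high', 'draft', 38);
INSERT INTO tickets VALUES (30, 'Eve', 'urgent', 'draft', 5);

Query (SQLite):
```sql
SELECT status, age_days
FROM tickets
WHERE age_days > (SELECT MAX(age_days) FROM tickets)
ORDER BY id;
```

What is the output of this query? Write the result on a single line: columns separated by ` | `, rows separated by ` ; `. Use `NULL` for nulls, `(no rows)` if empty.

(no rows)

Scalar subquery: MAX(age_days) over all tickets rows = 59.
Keep rows where age_days > that value.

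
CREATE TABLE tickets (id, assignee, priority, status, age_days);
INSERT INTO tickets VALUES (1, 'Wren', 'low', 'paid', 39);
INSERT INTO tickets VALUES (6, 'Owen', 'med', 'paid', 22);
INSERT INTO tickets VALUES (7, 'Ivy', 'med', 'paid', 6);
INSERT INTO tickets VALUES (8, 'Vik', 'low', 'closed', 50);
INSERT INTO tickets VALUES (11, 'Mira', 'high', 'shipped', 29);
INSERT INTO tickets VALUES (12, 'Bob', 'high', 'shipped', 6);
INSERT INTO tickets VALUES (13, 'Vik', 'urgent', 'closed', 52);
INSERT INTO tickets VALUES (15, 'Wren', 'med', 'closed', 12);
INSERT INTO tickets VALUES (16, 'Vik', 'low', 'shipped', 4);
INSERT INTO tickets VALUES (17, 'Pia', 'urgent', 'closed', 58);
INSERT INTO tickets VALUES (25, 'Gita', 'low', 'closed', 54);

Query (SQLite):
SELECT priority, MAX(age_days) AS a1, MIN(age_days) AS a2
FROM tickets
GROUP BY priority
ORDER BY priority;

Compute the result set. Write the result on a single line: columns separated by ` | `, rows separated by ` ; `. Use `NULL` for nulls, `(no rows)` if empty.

Group tickets by priority.
Per group compute: MAX(age_days), MIN(age_days).
  high: ids {11, 12} → MAX(age_days)=29, MIN(age_days)=6
  low: ids {1, 8, 16, 25} → MAX(age_days)=54, MIN(age_days)=4
  med: ids {6, 7, 15} → MAX(age_days)=22, MIN(age_days)=6
  urgent: ids {13, 17} → MAX(age_days)=58, MIN(age_days)=52

high | 29 | 6 ; low | 54 | 4 ; med | 22 | 6 ; urgent | 58 | 52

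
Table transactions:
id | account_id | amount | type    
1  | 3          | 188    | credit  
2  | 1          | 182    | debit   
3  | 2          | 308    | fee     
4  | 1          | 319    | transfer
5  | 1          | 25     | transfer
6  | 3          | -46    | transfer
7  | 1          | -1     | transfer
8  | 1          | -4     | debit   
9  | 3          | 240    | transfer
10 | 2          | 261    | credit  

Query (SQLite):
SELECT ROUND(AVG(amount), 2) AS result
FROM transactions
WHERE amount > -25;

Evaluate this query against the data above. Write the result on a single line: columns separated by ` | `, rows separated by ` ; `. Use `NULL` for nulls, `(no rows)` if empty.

Rows where amount > -25 → amount values: [188, 182, 308, 319, 25, -1, -4, 240, 261].
AVG = 1518 / 9 (rounded to 2 dp).

168.67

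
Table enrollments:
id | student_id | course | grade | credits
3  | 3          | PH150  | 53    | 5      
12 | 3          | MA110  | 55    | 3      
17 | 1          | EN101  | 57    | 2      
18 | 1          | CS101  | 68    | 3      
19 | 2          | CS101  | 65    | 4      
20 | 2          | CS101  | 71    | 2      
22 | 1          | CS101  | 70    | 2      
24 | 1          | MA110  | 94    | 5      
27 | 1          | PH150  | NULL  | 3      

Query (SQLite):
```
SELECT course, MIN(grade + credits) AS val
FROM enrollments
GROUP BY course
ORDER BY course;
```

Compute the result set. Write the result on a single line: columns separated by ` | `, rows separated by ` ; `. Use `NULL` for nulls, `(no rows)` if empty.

CS101 | 69 ; EN101 | 59 ; MA110 | 58 ; PH150 | 58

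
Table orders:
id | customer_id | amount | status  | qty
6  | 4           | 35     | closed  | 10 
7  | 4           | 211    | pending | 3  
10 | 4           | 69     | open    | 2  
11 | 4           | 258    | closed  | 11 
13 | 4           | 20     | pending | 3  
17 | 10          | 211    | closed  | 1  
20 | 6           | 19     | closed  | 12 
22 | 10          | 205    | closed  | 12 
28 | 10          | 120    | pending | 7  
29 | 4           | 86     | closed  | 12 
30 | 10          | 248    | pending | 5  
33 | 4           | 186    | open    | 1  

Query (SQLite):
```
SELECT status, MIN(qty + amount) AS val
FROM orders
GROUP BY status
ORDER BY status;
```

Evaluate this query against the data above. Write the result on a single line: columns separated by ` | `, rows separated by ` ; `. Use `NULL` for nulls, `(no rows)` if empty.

closed | 31 ; open | 71 ; pending | 23

For each row compute qty + amount.
Group by status; take MIN of the expression per group.
  closed: ids {6, 11, 17, 20, 22, 29} → MIN(qty + amount)=31
  open: ids {10, 33} → MIN(qty + amount)=71
  pending: ids {7, 13, 28, 30} → MIN(qty + amount)=23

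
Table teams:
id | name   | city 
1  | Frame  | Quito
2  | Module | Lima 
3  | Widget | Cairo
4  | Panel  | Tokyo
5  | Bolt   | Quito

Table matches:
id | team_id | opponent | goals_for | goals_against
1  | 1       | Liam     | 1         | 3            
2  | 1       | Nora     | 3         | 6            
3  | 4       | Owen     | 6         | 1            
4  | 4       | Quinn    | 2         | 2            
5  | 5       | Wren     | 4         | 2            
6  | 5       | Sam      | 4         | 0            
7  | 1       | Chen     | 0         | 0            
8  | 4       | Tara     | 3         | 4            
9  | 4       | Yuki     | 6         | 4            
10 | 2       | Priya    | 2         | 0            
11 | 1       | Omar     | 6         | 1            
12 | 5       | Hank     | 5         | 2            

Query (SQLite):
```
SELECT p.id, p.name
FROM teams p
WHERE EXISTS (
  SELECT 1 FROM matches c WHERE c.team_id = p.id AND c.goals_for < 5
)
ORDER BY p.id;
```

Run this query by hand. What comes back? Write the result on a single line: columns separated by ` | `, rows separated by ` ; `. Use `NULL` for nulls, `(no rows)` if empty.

1 | Frame ; 2 | Module ; 4 | Panel ; 5 | Bolt

For each teams row, check whether any matches with matching team_id has goals_for < 5.
Keep rows where that is true.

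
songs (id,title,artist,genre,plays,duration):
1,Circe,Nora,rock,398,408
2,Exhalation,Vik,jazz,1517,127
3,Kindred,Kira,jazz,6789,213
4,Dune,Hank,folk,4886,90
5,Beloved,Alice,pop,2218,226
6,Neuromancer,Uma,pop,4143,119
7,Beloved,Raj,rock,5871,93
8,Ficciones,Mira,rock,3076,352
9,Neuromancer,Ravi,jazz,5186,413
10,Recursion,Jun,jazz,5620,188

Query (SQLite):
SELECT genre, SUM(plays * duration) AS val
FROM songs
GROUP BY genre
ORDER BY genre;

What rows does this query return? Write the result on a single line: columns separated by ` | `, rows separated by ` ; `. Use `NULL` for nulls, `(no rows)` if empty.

folk | 439740 ; jazz | 4837094 ; pop | 994285 ; rock | 1791139

For each row compute plays * duration.
Group by genre; take SUM of the expression per group.
  folk: ids {4} → SUM(plays * duration)=439740
  jazz: ids {2, 3, 9, 10} → SUM(plays * duration)=4837094
  pop: ids {5, 6} → SUM(plays * duration)=994285
  rock: ids {1, 7, 8} → SUM(plays * duration)=1791139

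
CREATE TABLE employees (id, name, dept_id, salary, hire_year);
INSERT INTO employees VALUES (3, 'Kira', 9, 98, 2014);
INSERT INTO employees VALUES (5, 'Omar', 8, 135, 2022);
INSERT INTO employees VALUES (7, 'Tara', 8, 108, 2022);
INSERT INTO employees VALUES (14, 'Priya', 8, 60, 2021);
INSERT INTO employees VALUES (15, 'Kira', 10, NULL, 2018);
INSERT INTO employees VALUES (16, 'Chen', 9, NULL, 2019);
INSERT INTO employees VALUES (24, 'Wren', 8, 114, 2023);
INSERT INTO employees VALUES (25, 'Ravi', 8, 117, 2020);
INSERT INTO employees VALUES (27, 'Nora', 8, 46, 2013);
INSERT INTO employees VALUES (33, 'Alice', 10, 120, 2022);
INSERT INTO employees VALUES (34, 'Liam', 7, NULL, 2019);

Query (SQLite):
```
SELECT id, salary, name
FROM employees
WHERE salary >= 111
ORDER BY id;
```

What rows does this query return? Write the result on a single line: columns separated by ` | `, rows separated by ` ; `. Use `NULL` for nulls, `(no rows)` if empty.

5 | 135 | Omar ; 24 | 114 | Wren ; 25 | 117 | Ravi ; 33 | 120 | Alice

salary >= 111: ids {5, 24, 25, 33}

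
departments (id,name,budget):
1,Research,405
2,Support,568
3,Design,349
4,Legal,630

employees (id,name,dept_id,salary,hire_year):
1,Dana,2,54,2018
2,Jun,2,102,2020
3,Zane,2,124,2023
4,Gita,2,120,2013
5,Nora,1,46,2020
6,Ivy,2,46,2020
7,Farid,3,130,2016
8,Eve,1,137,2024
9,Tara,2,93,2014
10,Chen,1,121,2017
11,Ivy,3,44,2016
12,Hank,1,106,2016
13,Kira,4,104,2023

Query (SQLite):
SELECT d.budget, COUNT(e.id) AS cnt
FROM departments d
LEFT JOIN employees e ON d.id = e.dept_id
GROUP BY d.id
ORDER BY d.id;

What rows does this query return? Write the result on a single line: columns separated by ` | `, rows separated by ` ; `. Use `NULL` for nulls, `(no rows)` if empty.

405 | 4 ; 568 | 6 ; 349 | 2 ; 630 | 1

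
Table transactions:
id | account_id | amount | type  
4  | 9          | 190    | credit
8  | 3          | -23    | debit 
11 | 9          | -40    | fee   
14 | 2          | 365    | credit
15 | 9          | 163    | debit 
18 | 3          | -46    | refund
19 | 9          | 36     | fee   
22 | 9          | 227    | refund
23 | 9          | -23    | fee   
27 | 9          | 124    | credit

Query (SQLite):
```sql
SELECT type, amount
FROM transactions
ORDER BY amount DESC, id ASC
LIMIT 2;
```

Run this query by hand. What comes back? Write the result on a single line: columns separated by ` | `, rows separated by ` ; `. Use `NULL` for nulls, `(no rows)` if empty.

Sort by amount desc, tiebreak id asc: (365, id=14), (227, id=22), (190, id=4), (163, id=15), (124, id=27) …. Take first 2.

credit | 365 ; refund | 227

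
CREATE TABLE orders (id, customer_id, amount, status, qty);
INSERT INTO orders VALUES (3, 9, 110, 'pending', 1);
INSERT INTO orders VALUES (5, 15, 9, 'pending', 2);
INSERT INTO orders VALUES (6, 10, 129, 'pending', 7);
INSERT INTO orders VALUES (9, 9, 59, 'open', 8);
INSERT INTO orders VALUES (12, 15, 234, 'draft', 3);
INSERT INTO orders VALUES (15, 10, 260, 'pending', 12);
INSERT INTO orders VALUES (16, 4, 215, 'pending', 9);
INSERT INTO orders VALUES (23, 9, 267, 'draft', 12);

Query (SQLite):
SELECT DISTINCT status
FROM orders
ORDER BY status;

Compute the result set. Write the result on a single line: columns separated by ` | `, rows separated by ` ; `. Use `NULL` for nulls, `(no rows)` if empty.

draft ; open ; pending

Collect distinct status values from orders.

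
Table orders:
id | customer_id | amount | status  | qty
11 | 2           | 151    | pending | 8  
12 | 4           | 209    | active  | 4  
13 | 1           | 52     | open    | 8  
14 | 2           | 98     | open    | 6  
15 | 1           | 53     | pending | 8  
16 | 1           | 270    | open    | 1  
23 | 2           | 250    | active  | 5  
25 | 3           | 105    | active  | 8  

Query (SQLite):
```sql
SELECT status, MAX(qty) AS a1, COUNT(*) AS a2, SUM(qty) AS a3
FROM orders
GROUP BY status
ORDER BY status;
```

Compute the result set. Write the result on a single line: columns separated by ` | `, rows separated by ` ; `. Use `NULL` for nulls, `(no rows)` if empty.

Group orders by status.
Per group compute: MAX(qty), COUNT(*), SUM(qty).
  active: ids {12, 23, 25} → MAX(qty)=8, COUNT(*)=3, SUM(qty)=17
  open: ids {13, 14, 16} → MAX(qty)=8, COUNT(*)=3, SUM(qty)=15
  pending: ids {11, 15} → MAX(qty)=8, COUNT(*)=2, SUM(qty)=16

active | 8 | 3 | 17 ; open | 8 | 3 | 15 ; pending | 8 | 2 | 16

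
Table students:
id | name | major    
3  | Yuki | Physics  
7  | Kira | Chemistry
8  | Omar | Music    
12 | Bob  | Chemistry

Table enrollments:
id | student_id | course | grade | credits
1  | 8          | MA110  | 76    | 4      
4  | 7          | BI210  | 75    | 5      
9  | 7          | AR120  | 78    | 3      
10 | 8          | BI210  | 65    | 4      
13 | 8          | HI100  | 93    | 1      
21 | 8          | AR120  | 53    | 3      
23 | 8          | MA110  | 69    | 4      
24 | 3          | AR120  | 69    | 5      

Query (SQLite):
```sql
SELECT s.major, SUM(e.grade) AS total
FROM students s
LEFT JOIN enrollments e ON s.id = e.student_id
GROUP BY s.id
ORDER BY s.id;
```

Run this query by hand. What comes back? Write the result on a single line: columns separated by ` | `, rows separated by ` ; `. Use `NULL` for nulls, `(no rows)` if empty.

Physics | 69 ; Chemistry | 153 ; Music | 356 ; Chemistry | NULL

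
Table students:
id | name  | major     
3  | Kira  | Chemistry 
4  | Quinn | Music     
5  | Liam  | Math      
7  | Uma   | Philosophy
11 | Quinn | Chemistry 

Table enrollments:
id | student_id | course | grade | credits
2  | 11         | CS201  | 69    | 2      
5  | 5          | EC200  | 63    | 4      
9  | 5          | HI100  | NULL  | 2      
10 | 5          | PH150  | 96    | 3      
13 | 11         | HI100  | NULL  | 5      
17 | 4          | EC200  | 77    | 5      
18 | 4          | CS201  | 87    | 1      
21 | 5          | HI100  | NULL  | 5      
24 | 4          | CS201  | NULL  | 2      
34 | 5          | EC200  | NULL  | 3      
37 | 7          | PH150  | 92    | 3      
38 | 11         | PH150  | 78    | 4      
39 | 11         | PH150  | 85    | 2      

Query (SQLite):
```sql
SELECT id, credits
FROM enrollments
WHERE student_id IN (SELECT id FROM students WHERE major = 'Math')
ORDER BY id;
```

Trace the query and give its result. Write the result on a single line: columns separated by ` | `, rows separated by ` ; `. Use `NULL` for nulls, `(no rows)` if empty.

5 | 4 ; 9 | 2 ; 10 | 3 ; 21 | 5 ; 34 | 3

Inner query: students.id where major = 'Math'.
Outer: keep enrollments rows whose student_id is in that set.
Inner query → {5}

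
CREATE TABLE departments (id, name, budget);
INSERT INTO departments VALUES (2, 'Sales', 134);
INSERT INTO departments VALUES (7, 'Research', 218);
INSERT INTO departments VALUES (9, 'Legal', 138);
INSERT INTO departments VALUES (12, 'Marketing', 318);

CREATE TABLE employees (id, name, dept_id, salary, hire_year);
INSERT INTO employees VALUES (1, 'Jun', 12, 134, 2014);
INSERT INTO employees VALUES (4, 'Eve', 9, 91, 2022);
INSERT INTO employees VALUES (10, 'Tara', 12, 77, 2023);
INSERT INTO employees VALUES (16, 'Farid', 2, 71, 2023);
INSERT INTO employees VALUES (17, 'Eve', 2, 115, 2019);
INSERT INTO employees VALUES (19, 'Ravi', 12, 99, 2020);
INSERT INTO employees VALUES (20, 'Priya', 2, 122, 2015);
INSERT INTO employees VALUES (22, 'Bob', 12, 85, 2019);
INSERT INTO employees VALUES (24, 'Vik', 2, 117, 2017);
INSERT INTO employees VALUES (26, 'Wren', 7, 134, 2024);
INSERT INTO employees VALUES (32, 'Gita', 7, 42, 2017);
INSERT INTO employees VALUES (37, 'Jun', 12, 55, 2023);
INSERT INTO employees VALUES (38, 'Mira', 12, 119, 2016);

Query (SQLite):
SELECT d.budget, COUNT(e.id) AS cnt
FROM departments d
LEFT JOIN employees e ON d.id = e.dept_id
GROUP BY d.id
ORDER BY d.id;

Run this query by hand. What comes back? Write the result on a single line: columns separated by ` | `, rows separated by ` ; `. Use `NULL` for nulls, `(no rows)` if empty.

LEFT JOIN keeps every departments row; unmatched ones get NULL for employees columns.
Group by departments.id and compute COUNT(e.id). COUNT(col) of an all-NULL group is 0.
  2: ids {16, 17, 20, 24} → COUNT(e.id)=4
  7: ids {26, 32} → COUNT(e.id)=2
  9: ids {4} → COUNT(e.id)=1
  12: ids {1, 10, 19, 22, 37, 38} → COUNT(e.id)=6

134 | 4 ; 218 | 2 ; 138 | 1 ; 318 | 6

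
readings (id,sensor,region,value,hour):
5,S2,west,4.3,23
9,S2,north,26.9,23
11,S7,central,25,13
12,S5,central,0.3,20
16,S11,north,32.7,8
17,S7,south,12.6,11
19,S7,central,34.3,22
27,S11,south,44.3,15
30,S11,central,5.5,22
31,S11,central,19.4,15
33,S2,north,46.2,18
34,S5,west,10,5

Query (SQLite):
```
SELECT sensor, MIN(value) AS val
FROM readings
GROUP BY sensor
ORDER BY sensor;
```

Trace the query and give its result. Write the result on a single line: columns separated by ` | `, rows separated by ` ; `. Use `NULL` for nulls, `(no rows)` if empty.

S11 | 5.5 ; S2 | 4.3 ; S5 | 0.3 ; S7 | 12.6

Partition readings by sensor; compute MIN(value) within each group.
  S11: ids {16, 27, 30, 31} → MIN(value)=5.5
  S2: ids {5, 9, 33} → MIN(value)=4.3
  S5: ids {12, 34} → MIN(value)=0.3
  S7: ids {11, 17, 19} → MIN(value)=12.6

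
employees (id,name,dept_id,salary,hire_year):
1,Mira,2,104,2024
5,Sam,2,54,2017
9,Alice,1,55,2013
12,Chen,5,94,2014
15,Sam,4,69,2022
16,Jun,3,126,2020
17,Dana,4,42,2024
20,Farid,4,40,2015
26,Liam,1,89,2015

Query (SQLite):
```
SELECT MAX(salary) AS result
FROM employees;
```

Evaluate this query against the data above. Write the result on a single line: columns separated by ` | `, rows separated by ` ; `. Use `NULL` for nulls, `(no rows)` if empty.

All salary values: [104, 54, 55, 94, 69, 126, 42, 40, 89].
MAX of non-NULL values = 126.

126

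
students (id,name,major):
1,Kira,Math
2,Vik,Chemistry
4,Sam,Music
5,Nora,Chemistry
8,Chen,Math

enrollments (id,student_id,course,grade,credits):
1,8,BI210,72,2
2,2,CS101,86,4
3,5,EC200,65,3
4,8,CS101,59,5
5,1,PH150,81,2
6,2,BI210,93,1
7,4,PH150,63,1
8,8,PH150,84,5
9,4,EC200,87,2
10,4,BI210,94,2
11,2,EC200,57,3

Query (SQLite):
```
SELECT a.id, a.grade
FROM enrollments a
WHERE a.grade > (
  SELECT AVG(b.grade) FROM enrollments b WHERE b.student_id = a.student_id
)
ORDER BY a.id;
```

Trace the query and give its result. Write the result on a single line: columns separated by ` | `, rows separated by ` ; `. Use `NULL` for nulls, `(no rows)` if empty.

For each enrollments row a, compute AVG(grade) over rows sharing a.student_id.
Keep row a if a.grade > that per-group AVG.
  student_id=1: AVG(grade) = 81.0
  student_id=2: AVG(grade) = 78.666667
  student_id=4: AVG(grade) = 81.333333
  student_id=5: AVG(grade) = 65.0
  student_id=8: AVG(grade) = 71.666667

1 | 72 ; 2 | 86 ; 6 | 93 ; 8 | 84 ; 9 | 87 ; 10 | 94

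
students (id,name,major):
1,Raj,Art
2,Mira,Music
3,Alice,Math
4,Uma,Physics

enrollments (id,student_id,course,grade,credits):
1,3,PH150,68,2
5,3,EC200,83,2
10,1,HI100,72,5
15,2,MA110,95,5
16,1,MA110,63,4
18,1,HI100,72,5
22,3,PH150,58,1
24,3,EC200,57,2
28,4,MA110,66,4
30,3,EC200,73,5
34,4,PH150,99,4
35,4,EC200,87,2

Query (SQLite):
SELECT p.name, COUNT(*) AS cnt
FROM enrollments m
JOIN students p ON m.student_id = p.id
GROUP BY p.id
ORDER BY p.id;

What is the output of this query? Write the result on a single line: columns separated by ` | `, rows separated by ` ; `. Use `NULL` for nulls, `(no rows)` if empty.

Join each enrollments row to its students via student_id.
Group joined rows by students.id; compute COUNT(*) per group.
  1: ids {10, 16, 18} → COUNT(*)=3
  2: ids {15} → COUNT(*)=1
  3: ids {1, 5, 22, 24, 30} → COUNT(*)=5
  4: ids {28, 34, 35} → COUNT(*)=3

Raj | 3 ; Mira | 1 ; Alice | 5 ; Uma | 3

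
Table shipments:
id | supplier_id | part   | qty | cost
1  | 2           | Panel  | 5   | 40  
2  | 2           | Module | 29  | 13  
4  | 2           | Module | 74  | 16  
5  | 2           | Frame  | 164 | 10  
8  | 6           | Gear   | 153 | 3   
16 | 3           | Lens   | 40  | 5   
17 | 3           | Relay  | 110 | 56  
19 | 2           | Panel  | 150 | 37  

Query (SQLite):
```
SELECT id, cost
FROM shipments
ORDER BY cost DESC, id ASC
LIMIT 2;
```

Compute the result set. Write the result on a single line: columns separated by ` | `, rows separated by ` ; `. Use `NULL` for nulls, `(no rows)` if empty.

17 | 56 ; 1 | 40

Sort by cost desc, tiebreak id asc: (56, id=17), (40, id=1), (37, id=19), (16, id=4), (13, id=2) …. Take first 2.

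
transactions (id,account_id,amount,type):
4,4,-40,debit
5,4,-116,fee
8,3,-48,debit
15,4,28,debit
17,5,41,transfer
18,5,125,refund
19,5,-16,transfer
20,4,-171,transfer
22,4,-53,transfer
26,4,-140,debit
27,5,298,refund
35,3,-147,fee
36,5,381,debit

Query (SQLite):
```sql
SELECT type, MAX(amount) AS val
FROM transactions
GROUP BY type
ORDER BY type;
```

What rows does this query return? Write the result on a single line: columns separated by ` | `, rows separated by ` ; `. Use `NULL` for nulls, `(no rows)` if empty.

Partition transactions by type; compute MAX(amount) within each group.
  debit: ids {4, 8, 15, 26, 36} → MAX(amount)=381
  fee: ids {5, 35} → MAX(amount)=-116
  refund: ids {18, 27} → MAX(amount)=298
  transfer: ids {17, 19, 20, 22} → MAX(amount)=41

debit | 381 ; fee | -116 ; refund | 298 ; transfer | 41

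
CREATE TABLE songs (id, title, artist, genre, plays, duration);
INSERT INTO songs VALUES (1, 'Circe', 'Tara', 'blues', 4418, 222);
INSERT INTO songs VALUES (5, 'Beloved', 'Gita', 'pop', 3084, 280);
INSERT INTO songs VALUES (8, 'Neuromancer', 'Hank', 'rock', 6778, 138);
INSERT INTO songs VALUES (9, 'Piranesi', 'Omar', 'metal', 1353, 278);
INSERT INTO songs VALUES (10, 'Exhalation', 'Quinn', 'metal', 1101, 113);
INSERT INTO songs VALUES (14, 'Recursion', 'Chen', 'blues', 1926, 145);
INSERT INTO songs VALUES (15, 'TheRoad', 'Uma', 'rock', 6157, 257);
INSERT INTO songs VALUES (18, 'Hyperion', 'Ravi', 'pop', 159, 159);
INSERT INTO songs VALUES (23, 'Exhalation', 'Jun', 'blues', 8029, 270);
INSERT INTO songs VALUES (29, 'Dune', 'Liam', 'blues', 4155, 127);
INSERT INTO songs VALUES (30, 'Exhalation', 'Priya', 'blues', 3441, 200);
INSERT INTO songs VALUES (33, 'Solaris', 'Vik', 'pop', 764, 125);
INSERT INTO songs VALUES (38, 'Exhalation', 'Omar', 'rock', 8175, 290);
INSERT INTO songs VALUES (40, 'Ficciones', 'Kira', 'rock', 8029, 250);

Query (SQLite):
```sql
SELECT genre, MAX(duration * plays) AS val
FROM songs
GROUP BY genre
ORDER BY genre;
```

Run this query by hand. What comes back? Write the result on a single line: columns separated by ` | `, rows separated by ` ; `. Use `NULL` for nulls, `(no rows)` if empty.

For each row compute duration * plays.
Group by genre; take MAX of the expression per group.
  blues: ids {1, 14, 23, 29, 30} → MAX(duration * plays)=2167830
  metal: ids {9, 10} → MAX(duration * plays)=376134
  pop: ids {5, 18, 33} → MAX(duration * plays)=863520
  rock: ids {8, 15, 38, 40} → MAX(duration * plays)=2370750

blues | 2167830 ; metal | 376134 ; pop | 863520 ; rock | 2370750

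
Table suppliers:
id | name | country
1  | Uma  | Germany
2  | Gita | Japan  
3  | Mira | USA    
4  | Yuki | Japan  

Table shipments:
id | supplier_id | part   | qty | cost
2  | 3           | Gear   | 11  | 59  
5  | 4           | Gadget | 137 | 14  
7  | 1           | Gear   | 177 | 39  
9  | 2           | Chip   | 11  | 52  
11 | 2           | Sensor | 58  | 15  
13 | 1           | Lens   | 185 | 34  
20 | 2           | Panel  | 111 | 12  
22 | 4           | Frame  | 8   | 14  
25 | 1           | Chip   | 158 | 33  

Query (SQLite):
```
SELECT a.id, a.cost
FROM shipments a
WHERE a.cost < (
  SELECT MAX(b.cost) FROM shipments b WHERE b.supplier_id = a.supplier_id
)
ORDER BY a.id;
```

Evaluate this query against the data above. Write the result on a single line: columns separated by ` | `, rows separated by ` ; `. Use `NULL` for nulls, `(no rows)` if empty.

11 | 15 ; 13 | 34 ; 20 | 12 ; 25 | 33

For each shipments row a, compute MAX(cost) over rows sharing a.supplier_id.
Keep row a if a.cost < that per-group MAX.
  supplier_id=1: MAX(cost) = 39
  supplier_id=2: MAX(cost) = 52
  supplier_id=3: MAX(cost) = 59
  supplier_id=4: MAX(cost) = 14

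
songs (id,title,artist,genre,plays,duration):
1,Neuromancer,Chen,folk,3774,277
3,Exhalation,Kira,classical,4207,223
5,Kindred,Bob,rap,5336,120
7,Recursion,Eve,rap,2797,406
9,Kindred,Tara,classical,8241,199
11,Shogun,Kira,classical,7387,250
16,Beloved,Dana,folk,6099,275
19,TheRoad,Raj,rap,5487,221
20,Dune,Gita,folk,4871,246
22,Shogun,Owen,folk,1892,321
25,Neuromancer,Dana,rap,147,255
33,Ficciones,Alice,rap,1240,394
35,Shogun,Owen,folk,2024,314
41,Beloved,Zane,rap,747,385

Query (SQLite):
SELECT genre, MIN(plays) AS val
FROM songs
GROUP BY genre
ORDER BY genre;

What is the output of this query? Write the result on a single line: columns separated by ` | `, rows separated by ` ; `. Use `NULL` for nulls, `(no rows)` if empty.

classical | 4207 ; folk | 1892 ; rap | 147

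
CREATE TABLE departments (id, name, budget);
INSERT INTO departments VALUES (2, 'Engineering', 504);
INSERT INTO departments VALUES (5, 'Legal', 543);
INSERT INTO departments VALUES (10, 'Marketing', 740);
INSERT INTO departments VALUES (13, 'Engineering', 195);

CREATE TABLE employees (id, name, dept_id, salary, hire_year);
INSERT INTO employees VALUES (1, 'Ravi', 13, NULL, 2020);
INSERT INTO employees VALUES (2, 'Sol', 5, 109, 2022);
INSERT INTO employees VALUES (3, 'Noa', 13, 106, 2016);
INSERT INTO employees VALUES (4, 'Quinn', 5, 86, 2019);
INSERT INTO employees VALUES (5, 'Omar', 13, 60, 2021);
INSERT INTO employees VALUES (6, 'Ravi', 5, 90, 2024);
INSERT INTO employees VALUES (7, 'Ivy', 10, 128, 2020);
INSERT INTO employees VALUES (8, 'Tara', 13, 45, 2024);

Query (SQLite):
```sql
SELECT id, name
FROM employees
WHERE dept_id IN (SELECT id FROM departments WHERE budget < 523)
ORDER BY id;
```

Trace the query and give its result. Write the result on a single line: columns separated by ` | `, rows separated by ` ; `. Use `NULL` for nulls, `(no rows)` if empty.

Inner query: departments.id where budget < 523.
Outer: keep employees rows whose dept_id is in that set.
Inner query → {2, 13}

1 | Ravi ; 3 | Noa ; 5 | Omar ; 8 | Tara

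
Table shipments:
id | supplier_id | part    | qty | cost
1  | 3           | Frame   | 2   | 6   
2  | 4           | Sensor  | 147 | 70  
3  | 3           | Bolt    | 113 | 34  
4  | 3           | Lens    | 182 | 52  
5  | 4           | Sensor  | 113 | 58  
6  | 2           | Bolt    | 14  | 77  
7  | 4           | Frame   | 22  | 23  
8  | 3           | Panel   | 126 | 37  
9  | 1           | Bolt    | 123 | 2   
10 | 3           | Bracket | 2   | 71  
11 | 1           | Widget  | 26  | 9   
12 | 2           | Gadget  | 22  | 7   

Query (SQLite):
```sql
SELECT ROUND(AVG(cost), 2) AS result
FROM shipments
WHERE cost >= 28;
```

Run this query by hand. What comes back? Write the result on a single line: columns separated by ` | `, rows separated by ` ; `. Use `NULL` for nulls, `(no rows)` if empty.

Rows where cost >= 28 → cost values: [70, 34, 52, 58, 77, 37, 71].
AVG = 399 / 7 (rounded to 2 dp).

57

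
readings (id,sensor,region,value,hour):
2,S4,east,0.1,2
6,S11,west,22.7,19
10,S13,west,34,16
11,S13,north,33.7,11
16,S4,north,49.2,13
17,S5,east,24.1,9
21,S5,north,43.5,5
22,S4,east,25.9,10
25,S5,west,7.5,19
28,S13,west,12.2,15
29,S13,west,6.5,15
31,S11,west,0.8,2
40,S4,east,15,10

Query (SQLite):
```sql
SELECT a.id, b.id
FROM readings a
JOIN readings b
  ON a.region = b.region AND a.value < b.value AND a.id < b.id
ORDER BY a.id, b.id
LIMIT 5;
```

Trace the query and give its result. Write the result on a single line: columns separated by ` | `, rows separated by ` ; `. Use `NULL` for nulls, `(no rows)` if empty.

Pairs (a,b) with same region, a.value < b.value, a.id < b.id.
region groups: east:{2,17,22,40} north:{11,16,21} west:{6,10,25,28,29,31}
Ordered by (a.id, b.id); first 5.

2 | 17 ; 2 | 22 ; 2 | 40 ; 6 | 10 ; 11 | 16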